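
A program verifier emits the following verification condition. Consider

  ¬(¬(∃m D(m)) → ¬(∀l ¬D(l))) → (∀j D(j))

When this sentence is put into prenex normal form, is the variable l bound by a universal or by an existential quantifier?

First replace A → B with ¬A ∨ B.
  ¬¬(¬¬(∃m D(m)) ∨ ¬(∀l ¬D(l))) ∨ (∀j D(j))
Push ¬ through the quantifiers and connectives to reach negation normal form:
  (∃m D(m)) ∨ (∃l D(l)) ∨ (∀j D(j))
Finally move all quantifiers to the prefix:
  ∃m ∃l ∀j (D(m) ∨ D(l) ∨ D(j))
The quantifier ∀l sits under an odd number of negations (counting the antecedent side of each →), so it flips to ∃l.

existential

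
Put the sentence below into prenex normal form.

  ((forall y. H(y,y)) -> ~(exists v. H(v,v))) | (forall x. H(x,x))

Rewrite implications/biconditionals: A → B as ¬A ∨ B.
  ~(forall y. H(y,y)) | ~(exists v. H(v,v)) | (forall x. H(x,x))
Move each ¬ inward, flipping quantifiers it crosses:
  (exists y. ~H(y,y)) | (forall v. ~H(v,v)) | (forall x. H(x,x))
Finally move all quantifiers to the prefix:
  exists y. forall v. forall x. (~H(y,y) | ~H(v,v) | H(x,x))

exists y. forall v. forall x. (~H(y,y) | ~H(v,v) | H(x,x))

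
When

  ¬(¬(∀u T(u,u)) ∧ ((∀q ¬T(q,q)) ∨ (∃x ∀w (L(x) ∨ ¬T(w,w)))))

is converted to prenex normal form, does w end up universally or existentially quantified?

Push ¬ through the quantifiers and connectives to reach negation normal form:
  (∀u T(u,u)) ∨ (∃q T(q,q)) ∧ (∀x ∃w (¬L(x) ∧ T(w,w)))
All bound variables are already distinct, so no renaming is needed.
Extract every quantifier outward, since the variables are now distinct and don't occur free across branches:
  ∀u ∃q ∀x ∃w (T(u,u) ∨ T(q,q) ∧ ¬L(x) ∧ T(w,w))
The quantifier ∀w sits under an odd number of negations, so it flips to ∃w.

existential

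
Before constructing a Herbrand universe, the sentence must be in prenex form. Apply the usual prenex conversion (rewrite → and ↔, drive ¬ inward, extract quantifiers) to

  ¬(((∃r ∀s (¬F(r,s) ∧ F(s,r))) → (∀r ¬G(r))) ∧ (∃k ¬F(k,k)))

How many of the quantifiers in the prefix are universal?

2

First replace A → B with ¬A ∨ B.
  ¬((¬(∃r ∀s (¬F(r,s) ∧ F(s,r))) ∨ (∀r ¬G(r))) ∧ (∃k ¬F(k,k)))
Push ¬ through the quantifiers and connectives to reach negation normal form:
  (∃r ∀s (¬F(r,s) ∧ F(s,r))) ∧ (∃r G(r)) ∨ (∀k F(k,k))
Give each quantifier a distinct variable: r↦w1.
  (∃r ∀s (¬F(r,s) ∧ F(s,r))) ∧ (∃w1 G(w1)) ∨ (∀k F(k,k))
Extract every quantifier outward, since the variables are now distinct and don't occur free across branches:
  ∃r ∀s ∃w1 ∀k (¬F(r,s) ∧ F(s,r) ∧ G(w1) ∨ F(k,k))
The prefix is ∃r ∀s ∃w1 ∀k: 2 universal, 2 existential.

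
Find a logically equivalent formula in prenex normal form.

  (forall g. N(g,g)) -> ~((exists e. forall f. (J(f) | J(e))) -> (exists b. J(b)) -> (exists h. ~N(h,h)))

First replace A → B with ¬A ∨ B.
  ~(forall g. N(g,g)) | ~(~(exists e. forall f. (J(f) | J(e))) | ~(exists b. J(b)) | (exists h. ~N(h,h)))
Move each ¬ inward, flipping quantifiers it crosses:
  (exists g. ~N(g,g)) | (exists e. forall f. (J(f) | J(e))) & (exists b. J(b)) & (forall h. N(h,h))
All bound variables are already distinct, so no renaming is needed.
Finally move all quantifiers to the prefix:
  exists g. exists e. forall f. exists b. forall h. (~N(g,g) | (J(f) | J(e)) & J(b) & N(h,h))

exists g. exists e. forall f. exists b. forall h. (~N(g,g) | (J(f) | J(e)) & J(b) & N(h,h))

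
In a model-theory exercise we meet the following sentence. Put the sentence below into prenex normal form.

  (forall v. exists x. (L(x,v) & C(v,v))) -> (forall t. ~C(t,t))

exists v. forall x. forall t. (~L(x,v) | ~C(v,v) | ~C(t,t))

First replace A → B with ¬A ∨ B.
  ~(forall v. exists x. (L(x,v) & C(v,v))) | (forall t. ~C(t,t))
Move each ¬ inward, flipping quantifiers it crosses:
  (exists v. forall x. (~L(x,v) | ~C(v,v))) | (forall t. ~C(t,t))
All bound variables are already distinct, so no renaming is needed.
Pull the quantifiers to the front (each side's bound variable is not free in the other side):
  exists v. forall x. forall t. (~L(x,v) | ~C(v,v) | ~C(t,t))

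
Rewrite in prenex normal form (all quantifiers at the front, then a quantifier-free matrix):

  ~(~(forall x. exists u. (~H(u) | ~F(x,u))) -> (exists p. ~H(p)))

First replace A → B with ¬A ∨ B.
  ~(~~(forall x. exists u. (~H(u) | ~F(x,u))) | (exists p. ~H(p)))
Push ¬ through the quantifiers and connectives to reach negation normal form:
  (exists x. forall u. (H(u) & F(x,u))) & (forall p. H(p))
Finally move all quantifiers to the prefix:
  exists x. forall u. forall p. (H(u) & F(x,u) & H(p))

exists x. forall u. forall p. (H(u) & F(x,u) & H(p))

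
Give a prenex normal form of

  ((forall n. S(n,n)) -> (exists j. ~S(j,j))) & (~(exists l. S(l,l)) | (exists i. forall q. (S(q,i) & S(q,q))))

Eliminate → and ↔ using ¬ and ∨.
  (~(forall n. S(n,n)) | (exists j. ~S(j,j))) & (~(exists l. S(l,l)) | (exists i. forall q. (S(q,i) & S(q,q))))
Push ¬ through the quantifiers and connectives to reach negation normal form:
  ((exists n. ~S(n,n)) | (exists j. ~S(j,j))) & ((forall l. ~S(l,l)) | (exists i. forall q. (S(q,i) & S(q,q))))
Pull the quantifiers to the front (each side's bound variable is not free in the other side):
  exists n. exists j. forall l. exists i. forall q. ((~S(n,n) | ~S(j,j)) & (~S(l,l) | S(q,i) & S(q,q)))

exists n. exists j. forall l. exists i. forall q. ((~S(n,n) | ~S(j,j)) & (~S(l,l) | S(q,i) & S(q,q)))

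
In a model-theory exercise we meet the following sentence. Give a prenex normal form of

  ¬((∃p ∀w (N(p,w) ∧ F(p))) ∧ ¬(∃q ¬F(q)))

Move each ¬ inward, flipping quantifiers it crosses:
  (∀p ∃w (¬N(p,w) ∨ ¬F(p))) ∨ (∃q ¬F(q))
All bound variables are already distinct, so no renaming is needed.
Finally move all quantifiers to the prefix:
  ∀p ∃w ∃q (¬N(p,w) ∨ ¬F(p) ∨ ¬F(q))

∀p ∃w ∃q (¬N(p,w) ∨ ¬F(p) ∨ ¬F(q))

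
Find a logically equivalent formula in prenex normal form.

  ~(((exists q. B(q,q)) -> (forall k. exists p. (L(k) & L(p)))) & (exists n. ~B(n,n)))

First replace A → B with ¬A ∨ B.
  ~((~(exists q. B(q,q)) | (forall k. exists p. (L(k) & L(p)))) & (exists n. ~B(n,n)))
Move each ¬ inward, flipping quantifiers it crosses:
  (exists q. B(q,q)) & (exists k. forall p. (~L(k) | ~L(p))) | (forall n. B(n,n))
All bound variables are already distinct, so no renaming is needed.
Pull the quantifiers to the front (each side's bound variable is not free in the other side):
  exists q. exists k. forall p. forall n. (B(q,q) & (~L(k) | ~L(p)) | B(n,n))

exists q. exists k. forall p. forall n. (B(q,q) & (~L(k) | ~L(p)) | B(n,n))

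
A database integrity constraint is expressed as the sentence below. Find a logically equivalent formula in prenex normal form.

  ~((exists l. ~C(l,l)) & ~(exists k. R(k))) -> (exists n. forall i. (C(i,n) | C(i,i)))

exists l. forall k. exists n. forall i. (~C(l,l) & ~R(k) | C(i,n) | C(i,i))

Rewrite implications/biconditionals: A → B as ¬A ∨ B.
  ~~((exists l. ~C(l,l)) & ~(exists k. R(k))) | (exists n. forall i. (C(i,n) | C(i,i)))
Push ¬ through the quantifiers and connectives to reach negation normal form:
  (exists l. ~C(l,l)) & (forall k. ~R(k)) | (exists n. forall i. (C(i,n) | C(i,i)))
All bound variables are already distinct, so no renaming is needed.
Extract every quantifier outward, since the variables are now distinct and don't occur free across branches:
  exists l. forall k. exists n. forall i. (~C(l,l) & ~R(k) | C(i,n) | C(i,i))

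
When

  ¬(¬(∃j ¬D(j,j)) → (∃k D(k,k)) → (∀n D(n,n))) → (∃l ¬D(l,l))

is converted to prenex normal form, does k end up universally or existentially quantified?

Eliminate → and ↔ using ¬ and ∨.
  ¬¬(¬¬(∃j ¬D(j,j)) ∨ ¬(∃k D(k,k)) ∨ (∀n D(n,n))) ∨ (∃l ¬D(l,l))
Push ¬ through the quantifiers and connectives to reach negation normal form:
  (∃j ¬D(j,j)) ∨ (∀k ¬D(k,k)) ∨ (∀n D(n,n)) ∨ (∃l ¬D(l,l))
Finally move all quantifiers to the prefix:
  ∃j ∀k ∀n ∃l (¬D(j,j) ∨ ¬D(k,k) ∨ D(n,n) ∨ ¬D(l,l))
The quantifier ∃k sits under an odd number of negations (counting the antecedent side of each →), so it flips to ∀k.

universal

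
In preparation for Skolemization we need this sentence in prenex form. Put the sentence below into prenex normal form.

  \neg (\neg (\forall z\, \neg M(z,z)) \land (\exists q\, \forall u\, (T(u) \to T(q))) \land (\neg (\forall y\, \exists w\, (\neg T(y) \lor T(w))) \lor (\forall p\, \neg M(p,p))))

\forall z\, \forall q\, \exists u\, \forall y\, \exists w\, \exists p\, (\neg M(z,z) \lor T(u) \land \neg T(q) \lor (\neg T(y) \lor T(w)) \land M(p,p))

Rewrite implications/biconditionals: A → B as ¬A ∨ B.
  \neg (\neg (\forall z\, \neg M(z,z)) \land (\exists q\, \forall u\, (\neg T(u) \lor T(q))) \land (\neg (\forall y\, \exists w\, (\neg T(y) \lor T(w))) \lor (\forall p\, \neg M(p,p))))
Move each ¬ inward, flipping quantifiers it crosses:
  (\forall z\, \neg M(z,z)) \lor (\forall q\, \exists u\, (T(u) \land \neg T(q))) \lor (\forall y\, \exists w\, (\neg T(y) \lor T(w))) \land (\exists p\, M(p,p))
All bound variables are already distinct, so no renaming is needed.
Pull the quantifiers to the front (each side's bound variable is not free in the other side):
  \forall z\, \forall q\, \exists u\, \forall y\, \exists w\, \exists p\, (\neg M(z,z) \lor T(u) \land \neg T(q) \lor (\neg T(y) \lor T(w)) \land M(p,p))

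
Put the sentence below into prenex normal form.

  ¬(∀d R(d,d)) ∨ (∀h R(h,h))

Move each ¬ inward, flipping quantifiers it crosses:
  (∃d ¬R(d,d)) ∨ (∀h R(h,h))
All bound variables are already distinct, so no renaming is needed.
Pull the quantifiers to the front (each side's bound variable is not free in the other side):
  ∃d ∀h (¬R(d,d) ∨ R(h,h))

∃d ∀h (¬R(d,d) ∨ R(h,h))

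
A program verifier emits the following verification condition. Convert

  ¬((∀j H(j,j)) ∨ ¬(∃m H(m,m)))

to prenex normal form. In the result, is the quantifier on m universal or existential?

Drive negations inward (¬∀x A ≡ ∃x ¬A, ¬∃x A ≡ ∀x ¬A, De Morgan for ∧/∨):
  (∃j ¬H(j,j)) ∧ (∃m H(m,m))
Pull the quantifiers to the front (each side's bound variable is not free in the other side):
  ∃j ∃m (¬H(j,j) ∧ H(m,m))
The quantifier ∃m sits under an even number of negations, so it remains existential.

existential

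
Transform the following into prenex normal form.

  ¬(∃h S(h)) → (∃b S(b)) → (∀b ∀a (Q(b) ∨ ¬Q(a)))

∃h ∀b ∀q ∀a (S(h) ∨ ¬S(b) ∨ Q(q) ∨ ¬Q(a))

Rewrite implications/biconditionals: A → B as ¬A ∨ B.
  ¬¬(∃h S(h)) ∨ ¬(∃b S(b)) ∨ (∀b ∀a (Q(b) ∨ ¬Q(a)))
Drive negations inward (¬∀x A ≡ ∃x ¬A, ¬∃x A ≡ ∀x ¬A, De Morgan for ∧/∨):
  (∃h S(h)) ∨ (∀b ¬S(b)) ∨ (∀b ∀a (Q(b) ∨ ¬Q(a)))
Give each quantifier a distinct variable: b↦q.
  (∃h S(h)) ∨ (∀b ¬S(b)) ∨ (∀q ∀a (Q(q) ∨ ¬Q(a)))
Finally move all quantifiers to the prefix:
  ∃h ∀b ∀q ∀a (S(h) ∨ ¬S(b) ∨ Q(q) ∨ ¬Q(a))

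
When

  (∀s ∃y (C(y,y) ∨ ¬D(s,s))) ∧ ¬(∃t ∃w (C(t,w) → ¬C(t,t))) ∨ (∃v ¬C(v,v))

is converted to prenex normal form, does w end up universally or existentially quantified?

Eliminate → and ↔ using ¬ and ∨.
  (∀s ∃y (C(y,y) ∨ ¬D(s,s))) ∧ ¬(∃t ∃w (¬C(t,w) ∨ ¬C(t,t))) ∨ (∃v ¬C(v,v))
Drive negations inward (¬∀x A ≡ ∃x ¬A, ¬∃x A ≡ ∀x ¬A, De Morgan for ∧/∨):
  (∀s ∃y (C(y,y) ∨ ¬D(s,s))) ∧ (∀t ∀w (C(t,w) ∧ C(t,t))) ∨ (∃v ¬C(v,v))
Extract every quantifier outward, since the variables are now distinct and don't occur free across branches:
  ∀s ∃y ∀t ∀w ∃v ((C(y,y) ∨ ¬D(s,s)) ∧ C(t,w) ∧ C(t,t) ∨ ¬C(v,v))
The quantifier ∃w sits under an odd number of negations (counting the antecedent side of each →), so it flips to ∀w.

universal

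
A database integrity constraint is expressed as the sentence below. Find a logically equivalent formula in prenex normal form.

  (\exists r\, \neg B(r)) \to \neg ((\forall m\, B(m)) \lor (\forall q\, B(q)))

First replace A → B with ¬A ∨ B.
  \neg (\exists r\, \neg B(r)) \lor \neg ((\forall m\, B(m)) \lor (\forall q\, B(q)))
Move each ¬ inward, flipping quantifiers it crosses:
  (\forall r\, B(r)) \lor (\exists m\, \neg B(m)) \land (\exists q\, \neg B(q))
All bound variables are already distinct, so no renaming is needed.
Pull the quantifiers to the front (each side's bound variable is not free in the other side):
  \forall r\, \exists m\, \exists q\, (B(r) \lor \neg B(m) \land \neg B(q))

\forall r\, \exists m\, \exists q\, (B(r) \lor \neg B(m) \land \neg B(q))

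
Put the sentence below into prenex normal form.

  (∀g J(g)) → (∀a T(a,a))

∃g ∀a (¬J(g) ∨ T(a,a))

First replace A → B with ¬A ∨ B.
  ¬(∀g J(g)) ∨ (∀a T(a,a))
Drive negations inward (¬∀x A ≡ ∃x ¬A, ¬∃x A ≡ ∀x ¬A, De Morgan for ∧/∨):
  (∃g ¬J(g)) ∨ (∀a T(a,a))
All bound variables are already distinct, so no renaming is needed.
Pull the quantifiers to the front (each side's bound variable is not free in the other side):
  ∃g ∀a (¬J(g) ∨ T(a,a))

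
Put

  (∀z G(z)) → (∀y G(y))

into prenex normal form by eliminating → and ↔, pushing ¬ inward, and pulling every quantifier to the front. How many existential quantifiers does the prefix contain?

First replace A → B with ¬A ∨ B.
  ¬(∀z G(z)) ∨ (∀y G(y))
Drive negations inward (¬∀x A ≡ ∃x ¬A, ¬∃x A ≡ ∀x ¬A, De Morgan for ∧/∨):
  (∃z ¬G(z)) ∨ (∀y G(y))
All bound variables are already distinct, so no renaming is needed.
Extract every quantifier outward, since the variables are now distinct and don't occur free across branches:
  ∃z ∀y (¬G(z) ∨ G(y))
The prefix is ∃z ∀y: 1 universal, 1 existential.

1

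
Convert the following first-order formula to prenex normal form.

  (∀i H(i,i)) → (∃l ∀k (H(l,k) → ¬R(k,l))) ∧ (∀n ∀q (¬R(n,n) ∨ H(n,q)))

Rewrite implications/biconditionals: A → B as ¬A ∨ B.
  ¬(∀i H(i,i)) ∨ (∃l ∀k (¬H(l,k) ∨ ¬R(k,l))) ∧ (∀n ∀q (¬R(n,n) ∨ H(n,q)))
Push ¬ through the quantifiers and connectives to reach negation normal form:
  (∃i ¬H(i,i)) ∨ (∃l ∀k (¬H(l,k) ∨ ¬R(k,l))) ∧ (∀n ∀q (¬R(n,n) ∨ H(n,q)))
All bound variables are already distinct, so no renaming is needed.
Finally move all quantifiers to the prefix:
  ∃i ∃l ∀k ∀n ∀q (¬H(i,i) ∨ (¬H(l,k) ∨ ¬R(k,l)) ∧ (¬R(n,n) ∨ H(n,q)))

∃i ∃l ∀k ∀n ∀q (¬H(i,i) ∨ (¬H(l,k) ∨ ¬R(k,l)) ∧ (¬R(n,n) ∨ H(n,q)))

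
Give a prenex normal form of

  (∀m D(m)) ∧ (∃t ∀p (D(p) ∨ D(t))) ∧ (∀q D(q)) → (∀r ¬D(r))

∃m ∀t ∃p ∃q ∀r (¬D(m) ∨ ¬D(p) ∧ ¬D(t) ∨ ¬D(q) ∨ ¬D(r))

First replace A → B with ¬A ∨ B.
  ¬((∀m D(m)) ∧ (∃t ∀p (D(p) ∨ D(t))) ∧ (∀q D(q))) ∨ (∀r ¬D(r))
Push ¬ through the quantifiers and connectives to reach negation normal form:
  (∃m ¬D(m)) ∨ (∀t ∃p (¬D(p) ∧ ¬D(t))) ∨ (∃q ¬D(q)) ∨ (∀r ¬D(r))
Pull the quantifiers to the front (each side's bound variable is not free in the other side):
  ∃m ∀t ∃p ∃q ∀r (¬D(m) ∨ ¬D(p) ∧ ¬D(t) ∨ ¬D(q) ∨ ¬D(r))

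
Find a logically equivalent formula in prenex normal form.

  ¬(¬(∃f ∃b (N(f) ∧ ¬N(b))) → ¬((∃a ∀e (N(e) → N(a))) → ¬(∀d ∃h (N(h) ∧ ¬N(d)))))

∀f ∀b ∀a ∃e ∃d ∀h ((¬N(f) ∨ N(b)) ∧ (N(e) ∧ ¬N(a) ∨ ¬N(h) ∨ N(d)))

Eliminate → and ↔ using ¬ and ∨.
  ¬(¬¬(∃f ∃b (N(f) ∧ ¬N(b))) ∨ ¬(¬(∃a ∀e (¬N(e) ∨ N(a))) ∨ ¬(∀d ∃h (N(h) ∧ ¬N(d)))))
Move each ¬ inward, flipping quantifiers it crosses:
  (∀f ∀b (¬N(f) ∨ N(b))) ∧ ((∀a ∃e (N(e) ∧ ¬N(a))) ∨ (∃d ∀h (¬N(h) ∨ N(d))))
Pull the quantifiers to the front (each side's bound variable is not free in the other side):
  ∀f ∀b ∀a ∃e ∃d ∀h ((¬N(f) ∨ N(b)) ∧ (N(e) ∧ ¬N(a) ∨ ¬N(h) ∨ N(d)))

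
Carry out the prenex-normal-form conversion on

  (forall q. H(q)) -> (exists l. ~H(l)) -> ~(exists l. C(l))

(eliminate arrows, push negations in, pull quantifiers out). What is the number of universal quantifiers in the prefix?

2

Eliminate → and ↔ using ¬ and ∨.
  ~(forall q. H(q)) | ~(exists l. ~H(l)) | ~(exists l. C(l))
Drive negations inward (¬∀x A ≡ ∃x ¬A, ¬∃x A ≡ ∀x ¬A, De Morgan for ∧/∨):
  (exists q. ~H(q)) | (forall l. H(l)) | (forall l. ~C(l))
Standardize variables apart so no two quantifiers bind the same name: l↦z.
  (exists q. ~H(q)) | (forall l. H(l)) | (forall z. ~C(z))
Pull the quantifiers to the front (each side's bound variable is not free in the other side):
  exists q. forall l. forall z. (~H(q) | H(l) | ~C(z))
The prefix is exists q forall l forall z: 2 universal, 1 existential.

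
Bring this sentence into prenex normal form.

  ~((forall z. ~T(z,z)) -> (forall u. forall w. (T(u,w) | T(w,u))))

Rewrite implications/biconditionals: A → B as ¬A ∨ B.
  ~(~(forall z. ~T(z,z)) | (forall u. forall w. (T(u,w) | T(w,u))))
Move each ¬ inward, flipping quantifiers it crosses:
  (forall z. ~T(z,z)) & (exists u. exists w. (~T(u,w) & ~T(w,u)))
All bound variables are already distinct, so no renaming is needed.
Finally move all quantifiers to the prefix:
  forall z. exists u. exists w. (~T(z,z) & ~T(u,w) & ~T(w,u))

forall z. exists u. exists w. (~T(z,z) & ~T(u,w) & ~T(w,u))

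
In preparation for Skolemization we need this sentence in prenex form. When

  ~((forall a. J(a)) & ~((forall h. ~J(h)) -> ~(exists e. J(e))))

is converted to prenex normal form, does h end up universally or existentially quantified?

First replace A → B with ¬A ∨ B.
  ~((forall a. J(a)) & ~(~(forall h. ~J(h)) | ~(exists e. J(e))))
Move each ¬ inward, flipping quantifiers it crosses:
  (exists a. ~J(a)) | (exists h. J(h)) | (forall e. ~J(e))
All bound variables are already distinct, so no renaming is needed.
Finally move all quantifiers to the prefix:
  exists a. exists h. forall e. (~J(a) | J(h) | ~J(e))
The quantifier forall h sits under an odd number of negations (counting the antecedent side of each →), so it flips to exists h.

existential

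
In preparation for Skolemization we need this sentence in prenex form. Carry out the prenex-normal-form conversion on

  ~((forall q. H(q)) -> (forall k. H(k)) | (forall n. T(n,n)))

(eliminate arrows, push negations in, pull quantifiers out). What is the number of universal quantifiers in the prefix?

1

Rewrite implications/biconditionals: A → B as ¬A ∨ B.
  ~(~(forall q. H(q)) | (forall k. H(k)) | (forall n. T(n,n)))
Move each ¬ inward, flipping quantifiers it crosses:
  (forall q. H(q)) & (exists k. ~H(k)) & (exists n. ~T(n,n))
All bound variables are already distinct, so no renaming is needed.
Extract every quantifier outward, since the variables are now distinct and don't occur free across branches:
  forall q. exists k. exists n. (H(q) & ~H(k) & ~T(n,n))
The prefix is forall q exists k exists n: 1 universal, 2 existential.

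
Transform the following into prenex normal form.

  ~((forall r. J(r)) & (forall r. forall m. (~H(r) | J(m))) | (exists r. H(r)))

exists r. exists u1. exists m. forall u. ((~J(r) | H(u1) & ~J(m)) & ~H(u))

Push ¬ through the quantifiers and connectives to reach negation normal form:
  ((exists r. ~J(r)) | (exists r. exists m. (H(r) & ~J(m)))) & (forall r. ~H(r))
Give each quantifier a distinct variable: r↦u1, r↦u.
  ((exists r. ~J(r)) | (exists u1. exists m. (H(u1) & ~J(m)))) & (forall u. ~H(u))
Finally move all quantifiers to the prefix:
  exists r. exists u1. exists m. forall u. ((~J(r) | H(u1) & ~J(m)) & ~H(u))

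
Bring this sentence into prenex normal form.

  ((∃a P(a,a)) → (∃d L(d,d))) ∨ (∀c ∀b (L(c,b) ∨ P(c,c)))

∀a ∃d ∀c ∀b (¬P(a,a) ∨ L(d,d) ∨ L(c,b) ∨ P(c,c))

Eliminate → and ↔ using ¬ and ∨.
  ¬(∃a P(a,a)) ∨ (∃d L(d,d)) ∨ (∀c ∀b (L(c,b) ∨ P(c,c)))
Drive negations inward (¬∀x A ≡ ∃x ¬A, ¬∃x A ≡ ∀x ¬A, De Morgan for ∧/∨):
  (∀a ¬P(a,a)) ∨ (∃d L(d,d)) ∨ (∀c ∀b (L(c,b) ∨ P(c,c)))
All bound variables are already distinct, so no renaming is needed.
Pull the quantifiers to the front (each side's bound variable is not free in the other side):
  ∀a ∃d ∀c ∀b (¬P(a,a) ∨ L(d,d) ∨ L(c,b) ∨ P(c,c))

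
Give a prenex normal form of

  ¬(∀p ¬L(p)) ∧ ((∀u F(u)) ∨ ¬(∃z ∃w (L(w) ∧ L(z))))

Drive negations inward (¬∀x A ≡ ∃x ¬A, ¬∃x A ≡ ∀x ¬A, De Morgan for ∧/∨):
  (∃p L(p)) ∧ ((∀u F(u)) ∨ (∀z ∀w (¬L(w) ∨ ¬L(z))))
All bound variables are already distinct, so no renaming is needed.
Pull the quantifiers to the front (each side's bound variable is not free in the other side):
  ∃p ∀u ∀z ∀w (L(p) ∧ (F(u) ∨ ¬L(w) ∨ ¬L(z)))

∃p ∀u ∀z ∀w (L(p) ∧ (F(u) ∨ ¬L(w) ∨ ¬L(z)))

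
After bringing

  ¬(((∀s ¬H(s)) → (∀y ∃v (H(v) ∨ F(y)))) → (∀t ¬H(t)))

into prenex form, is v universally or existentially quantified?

existential

First replace A → B with ¬A ∨ B.
  ¬(¬(¬(∀s ¬H(s)) ∨ (∀y ∃v (H(v) ∨ F(y)))) ∨ (∀t ¬H(t)))
Move each ¬ inward, flipping quantifiers it crosses:
  ((∃s H(s)) ∨ (∀y ∃v (H(v) ∨ F(y)))) ∧ (∃t H(t))
Finally move all quantifiers to the prefix:
  ∃s ∀y ∃v ∃t ((H(s) ∨ H(v) ∨ F(y)) ∧ H(t))
The quantifier ∃v sits under an even number of negations (counting the antecedent side of each →), so it remains existential.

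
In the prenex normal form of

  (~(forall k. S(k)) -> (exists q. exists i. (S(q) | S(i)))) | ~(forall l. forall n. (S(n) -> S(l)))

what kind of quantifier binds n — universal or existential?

Rewrite implications/biconditionals: A → B as ¬A ∨ B.
  ~~(forall k. S(k)) | (exists q. exists i. (S(q) | S(i))) | ~(forall l. forall n. (~S(n) | S(l)))
Drive negations inward (¬∀x A ≡ ∃x ¬A, ¬∃x A ≡ ∀x ¬A, De Morgan for ∧/∨):
  (forall k. S(k)) | (exists q. exists i. (S(q) | S(i))) | (exists l. exists n. (S(n) & ~S(l)))
All bound variables are already distinct, so no renaming is needed.
Extract every quantifier outward, since the variables are now distinct and don't occur free across branches:
  forall k. exists q. exists i. exists l. exists n. (S(k) | S(q) | S(i) | S(n) & ~S(l))
The quantifier forall n sits under an odd number of negations (counting the antecedent side of each →), so it flips to exists n.

existential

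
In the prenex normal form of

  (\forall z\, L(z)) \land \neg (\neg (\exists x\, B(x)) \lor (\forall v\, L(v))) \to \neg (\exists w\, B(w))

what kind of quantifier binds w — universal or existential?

First replace A → B with ¬A ∨ B.
  \neg ((\forall z\, L(z)) \land \neg (\neg (\exists x\, B(x)) \lor (\forall v\, L(v)))) \lor \neg (\exists w\, B(w))
Move each ¬ inward, flipping quantifiers it crosses:
  (\exists z\, \neg L(z)) \lor (\forall x\, \neg B(x)) \lor (\forall v\, L(v)) \lor (\forall w\, \neg B(w))
Pull the quantifiers to the front (each side's bound variable is not free in the other side):
  \exists z\, \forall x\, \forall v\, \forall w\, (\neg L(z) \lor \neg B(x) \lor L(v) \lor \neg B(w))
The quantifier \exists w sits under an odd number of negations (counting the antecedent side of each →), so it flips to \forall w.

universal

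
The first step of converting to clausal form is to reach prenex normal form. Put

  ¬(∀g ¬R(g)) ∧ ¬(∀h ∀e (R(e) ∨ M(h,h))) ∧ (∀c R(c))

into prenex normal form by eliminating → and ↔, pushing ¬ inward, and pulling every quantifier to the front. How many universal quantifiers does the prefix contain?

1

Move each ¬ inward, flipping quantifiers it crosses:
  (∃g R(g)) ∧ (∃h ∃e (¬R(e) ∧ ¬M(h,h))) ∧ (∀c R(c))
Finally move all quantifiers to the prefix:
  ∃g ∃h ∃e ∀c (R(g) ∧ ¬R(e) ∧ ¬M(h,h) ∧ R(c))
The prefix is ∃g ∃h ∃e ∀c: 1 universal, 3 existential.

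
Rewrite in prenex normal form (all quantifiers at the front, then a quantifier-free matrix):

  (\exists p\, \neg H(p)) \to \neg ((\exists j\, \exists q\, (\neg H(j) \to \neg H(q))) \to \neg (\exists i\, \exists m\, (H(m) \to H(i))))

First replace A → B with ¬A ∨ B.
  \neg (\exists p\, \neg H(p)) \lor \neg (\neg (\exists j\, \exists q\, (\neg \neg H(j) \lor \neg H(q))) \lor \neg (\exists i\, \exists m\, (\neg H(m) \lor H(i))))
Push ¬ through the quantifiers and connectives to reach negation normal form:
  (\forall p\, H(p)) \lor (\exists j\, \exists q\, (H(j) \lor \neg H(q))) \land (\exists i\, \exists m\, (\neg H(m) \lor H(i)))
All bound variables are already distinct, so no renaming is needed.
Pull the quantifiers to the front (each side's bound variable is not free in the other side):
  \forall p\, \exists j\, \exists q\, \exists i\, \exists m\, (H(p) \lor (H(j) \lor \neg H(q)) \land (\neg H(m) \lor H(i)))

\forall p\, \exists j\, \exists q\, \exists i\, \exists m\, (H(p) \lor (H(j) \lor \neg H(q)) \land (\neg H(m) \lor H(i)))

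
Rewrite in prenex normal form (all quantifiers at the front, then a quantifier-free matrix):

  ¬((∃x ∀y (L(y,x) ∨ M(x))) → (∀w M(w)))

Rewrite implications/biconditionals: A → B as ¬A ∨ B.
  ¬(¬(∃x ∀y (L(y,x) ∨ M(x))) ∨ (∀w M(w)))
Move each ¬ inward, flipping quantifiers it crosses:
  (∃x ∀y (L(y,x) ∨ M(x))) ∧ (∃w ¬M(w))
Pull the quantifiers to the front (each side's bound variable is not free in the other side):
  ∃x ∀y ∃w ((L(y,x) ∨ M(x)) ∧ ¬M(w))

∃x ∀y ∃w ((L(y,x) ∨ M(x)) ∧ ¬M(w))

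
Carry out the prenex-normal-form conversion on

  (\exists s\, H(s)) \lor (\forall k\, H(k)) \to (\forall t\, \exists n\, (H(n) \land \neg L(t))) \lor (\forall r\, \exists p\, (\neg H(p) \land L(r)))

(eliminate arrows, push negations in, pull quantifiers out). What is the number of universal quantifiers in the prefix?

3

Rewrite implications/biconditionals: A → B as ¬A ∨ B.
  \neg ((\exists s\, H(s)) \lor (\forall k\, H(k))) \lor (\forall t\, \exists n\, (H(n) \land \neg L(t))) \lor (\forall r\, \exists p\, (\neg H(p) \land L(r)))
Push ¬ through the quantifiers and connectives to reach negation normal form:
  (\forall s\, \neg H(s)) \land (\exists k\, \neg H(k)) \lor (\forall t\, \exists n\, (H(n) \land \neg L(t))) \lor (\forall r\, \exists p\, (\neg H(p) \land L(r)))
Pull the quantifiers to the front (each side's bound variable is not free in the other side):
  \forall s\, \exists k\, \forall t\, \exists n\, \forall r\, \exists p\, (\neg H(s) \land \neg H(k) \lor H(n) \land \neg L(t) \lor \neg H(p) \land L(r))
The prefix is \forall s \exists k \forall t \exists n \forall r \exists p: 3 universal, 3 existential.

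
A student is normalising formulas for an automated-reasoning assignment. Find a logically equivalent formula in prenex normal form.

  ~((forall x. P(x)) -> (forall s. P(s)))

forall x. exists s. (P(x) & ~P(s))

Rewrite implications/biconditionals: A → B as ¬A ∨ B.
  ~(~(forall x. P(x)) | (forall s. P(s)))
Drive negations inward (¬∀x A ≡ ∃x ¬A, ¬∃x A ≡ ∀x ¬A, De Morgan for ∧/∨):
  (forall x. P(x)) & (exists s. ~P(s))
Pull the quantifiers to the front (each side's bound variable is not free in the other side):
  forall x. exists s. (P(x) & ~P(s))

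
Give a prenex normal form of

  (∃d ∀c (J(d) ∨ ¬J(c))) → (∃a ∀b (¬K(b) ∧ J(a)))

∀d ∃c ∃a ∀b (¬J(d) ∧ J(c) ∨ ¬K(b) ∧ J(a))

Eliminate → and ↔ using ¬ and ∨.
  ¬(∃d ∀c (J(d) ∨ ¬J(c))) ∨ (∃a ∀b (¬K(b) ∧ J(a)))
Push ¬ through the quantifiers and connectives to reach negation normal form:
  (∀d ∃c (¬J(d) ∧ J(c))) ∨ (∃a ∀b (¬K(b) ∧ J(a)))
Extract every quantifier outward, since the variables are now distinct and don't occur free across branches:
  ∀d ∃c ∃a ∀b (¬J(d) ∧ J(c) ∨ ¬K(b) ∧ J(a))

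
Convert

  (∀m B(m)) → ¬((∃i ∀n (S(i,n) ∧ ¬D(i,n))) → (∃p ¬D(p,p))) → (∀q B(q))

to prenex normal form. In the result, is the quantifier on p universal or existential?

existential

Rewrite implications/biconditionals: A → B as ¬A ∨ B.
  ¬(∀m B(m)) ∨ ¬¬(¬(∃i ∀n (S(i,n) ∧ ¬D(i,n))) ∨ (∃p ¬D(p,p))) ∨ (∀q B(q))
Push ¬ through the quantifiers and connectives to reach negation normal form:
  (∃m ¬B(m)) ∨ (∀i ∃n (¬S(i,n) ∨ D(i,n))) ∨ (∃p ¬D(p,p)) ∨ (∀q B(q))
Extract every quantifier outward, since the variables are now distinct and don't occur free across branches:
  ∃m ∀i ∃n ∃p ∀q (¬B(m) ∨ ¬S(i,n) ∨ D(i,n) ∨ ¬D(p,p) ∨ B(q))
The quantifier ∃p sits under an even number of negations (counting the antecedent side of each →), so it remains existential.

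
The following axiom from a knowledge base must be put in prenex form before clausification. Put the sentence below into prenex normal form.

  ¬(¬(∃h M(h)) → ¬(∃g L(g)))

∀h ∃g (¬M(h) ∧ L(g))

First replace A → B with ¬A ∨ B.
  ¬(¬¬(∃h M(h)) ∨ ¬(∃g L(g)))
Move each ¬ inward, flipping quantifiers it crosses:
  (∀h ¬M(h)) ∧ (∃g L(g))
All bound variables are already distinct, so no renaming is needed.
Pull the quantifiers to the front (each side's bound variable is not free in the other side):
  ∀h ∃g (¬M(h) ∧ L(g))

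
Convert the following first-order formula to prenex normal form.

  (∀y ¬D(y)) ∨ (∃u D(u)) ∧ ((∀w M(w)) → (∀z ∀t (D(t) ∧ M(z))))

Rewrite implications/biconditionals: A → B as ¬A ∨ B.
  (∀y ¬D(y)) ∨ (∃u D(u)) ∧ (¬(∀w M(w)) ∨ (∀z ∀t (D(t) ∧ M(z))))
Move each ¬ inward, flipping quantifiers it crosses:
  (∀y ¬D(y)) ∨ (∃u D(u)) ∧ ((∃w ¬M(w)) ∨ (∀z ∀t (D(t) ∧ M(z))))
All bound variables are already distinct, so no renaming is needed.
Pull the quantifiers to the front (each side's bound variable is not free in the other side):
  ∀y ∃u ∃w ∀z ∀t (¬D(y) ∨ D(u) ∧ (¬M(w) ∨ D(t) ∧ M(z)))

∀y ∃u ∃w ∀z ∀t (¬D(y) ∨ D(u) ∧ (¬M(w) ∨ D(t) ∧ M(z)))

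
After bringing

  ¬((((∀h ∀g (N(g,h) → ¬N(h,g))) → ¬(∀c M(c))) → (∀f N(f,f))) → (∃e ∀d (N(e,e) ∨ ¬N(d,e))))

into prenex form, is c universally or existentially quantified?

Rewrite implications/biconditionals: A → B as ¬A ∨ B.
  ¬(¬(¬(¬(∀h ∀g (¬N(g,h) ∨ ¬N(h,g))) ∨ ¬(∀c M(c))) ∨ (∀f N(f,f))) ∨ (∃e ∀d (N(e,e) ∨ ¬N(d,e))))
Push ¬ through the quantifiers and connectives to reach negation normal form:
  ((∀h ∀g (¬N(g,h) ∨ ¬N(h,g))) ∧ (∀c M(c)) ∨ (∀f N(f,f))) ∧ (∀e ∃d (¬N(e,e) ∧ N(d,e)))
Extract every quantifier outward, since the variables are now distinct and don't occur free across branches:
  ∀h ∀g ∀c ∀f ∀e ∃d (((¬N(g,h) ∨ ¬N(h,g)) ∧ M(c) ∨ N(f,f)) ∧ ¬N(e,e) ∧ N(d,e))
The quantifier ∀c sits under an even number of negations (counting the antecedent side of each →), so it remains universal.

universal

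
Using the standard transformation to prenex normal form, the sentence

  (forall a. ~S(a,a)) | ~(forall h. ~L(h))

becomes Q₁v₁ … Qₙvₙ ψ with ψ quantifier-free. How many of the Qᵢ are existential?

1

Drive negations inward (¬∀x A ≡ ∃x ¬A, ¬∃x A ≡ ∀x ¬A, De Morgan for ∧/∨):
  (forall a. ~S(a,a)) | (exists h. L(h))
Extract every quantifier outward, since the variables are now distinct and don't occur free across branches:
  forall a. exists h. (~S(a,a) | L(h))
The prefix is forall a exists h: 1 universal, 1 existential.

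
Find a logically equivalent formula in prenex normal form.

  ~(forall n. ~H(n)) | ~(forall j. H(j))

Move each ¬ inward, flipping quantifiers it crosses:
  (exists n. H(n)) | (exists j. ~H(j))
All bound variables are already distinct, so no renaming is needed.
Pull the quantifiers to the front (each side's bound variable is not free in the other side):
  exists n. exists j. (H(n) | ~H(j))

exists n. exists j. (H(n) | ~H(j))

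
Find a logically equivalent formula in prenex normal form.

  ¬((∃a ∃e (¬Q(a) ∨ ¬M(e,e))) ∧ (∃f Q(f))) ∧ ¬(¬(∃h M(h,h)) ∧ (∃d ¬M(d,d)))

Drive negations inward (¬∀x A ≡ ∃x ¬A, ¬∃x A ≡ ∀x ¬A, De Morgan for ∧/∨):
  ((∀a ∀e (Q(a) ∧ M(e,e))) ∨ (∀f ¬Q(f))) ∧ ((∃h M(h,h)) ∨ (∀d M(d,d)))
All bound variables are already distinct, so no renaming is needed.
Extract every quantifier outward, since the variables are now distinct and don't occur free across branches:
  ∀a ∀e ∀f ∃h ∀d ((Q(a) ∧ M(e,e) ∨ ¬Q(f)) ∧ (M(h,h) ∨ M(d,d)))

∀a ∀e ∀f ∃h ∀d ((Q(a) ∧ M(e,e) ∨ ¬Q(f)) ∧ (M(h,h) ∨ M(d,d)))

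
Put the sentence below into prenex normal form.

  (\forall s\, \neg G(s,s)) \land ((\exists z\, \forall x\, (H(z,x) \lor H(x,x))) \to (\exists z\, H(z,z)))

Eliminate → and ↔ using ¬ and ∨.
  (\forall s\, \neg G(s,s)) \land (\neg (\exists z\, \forall x\, (H(z,x) \lor H(x,x))) \lor (\exists z\, H(z,z)))
Move each ¬ inward, flipping quantifiers it crosses:
  (\forall s\, \neg G(s,s)) \land ((\forall z\, \exists x\, (\neg H(z,x) \land \neg H(x,x))) \lor (\exists z\, H(z,z)))
Give each quantifier a distinct variable: z↦b.
  (\forall s\, \neg G(s,s)) \land ((\forall z\, \exists x\, (\neg H(z,x) \land \neg H(x,x))) \lor (\exists b\, H(b,b)))
Extract every quantifier outward, since the variables are now distinct and don't occur free across branches:
  \forall s\, \forall z\, \exists x\, \exists b\, (\neg G(s,s) \land (\neg H(z,x) \land \neg H(x,x) \lor H(b,b)))

\forall s\, \forall z\, \exists x\, \exists b\, (\neg G(s,s) \land (\neg H(z,x) \land \neg H(x,x) \lor H(b,b)))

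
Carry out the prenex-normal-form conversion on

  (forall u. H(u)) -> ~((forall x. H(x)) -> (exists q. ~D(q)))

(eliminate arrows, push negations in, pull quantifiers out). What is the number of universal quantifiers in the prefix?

2

Eliminate → and ↔ using ¬ and ∨.
  ~(forall u. H(u)) | ~(~(forall x. H(x)) | (exists q. ~D(q)))
Move each ¬ inward, flipping quantifiers it crosses:
  (exists u. ~H(u)) | (forall x. H(x)) & (forall q. D(q))
All bound variables are already distinct, so no renaming is needed.
Pull the quantifiers to the front (each side's bound variable is not free in the other side):
  exists u. forall x. forall q. (~H(u) | H(x) & D(q))
The prefix is exists u forall x forall q: 2 universal, 1 existential.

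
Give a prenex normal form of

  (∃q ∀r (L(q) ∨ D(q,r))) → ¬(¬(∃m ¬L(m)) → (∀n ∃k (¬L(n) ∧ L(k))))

∀q ∃r ∀m ∃n ∀k (¬L(q) ∧ ¬D(q,r) ∨ L(m) ∧ (L(n) ∨ ¬L(k)))

First replace A → B with ¬A ∨ B.
  ¬(∃q ∀r (L(q) ∨ D(q,r))) ∨ ¬(¬¬(∃m ¬L(m)) ∨ (∀n ∃k (¬L(n) ∧ L(k))))
Push ¬ through the quantifiers and connectives to reach negation normal form:
  (∀q ∃r (¬L(q) ∧ ¬D(q,r))) ∨ (∀m L(m)) ∧ (∃n ∀k (L(n) ∨ ¬L(k)))
Pull the quantifiers to the front (each side's bound variable is not free in the other side):
  ∀q ∃r ∀m ∃n ∀k (¬L(q) ∧ ¬D(q,r) ∨ L(m) ∧ (L(n) ∨ ¬L(k)))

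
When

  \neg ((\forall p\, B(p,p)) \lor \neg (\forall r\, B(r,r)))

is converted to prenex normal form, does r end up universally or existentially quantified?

Drive negations inward (¬∀x A ≡ ∃x ¬A, ¬∃x A ≡ ∀x ¬A, De Morgan for ∧/∨):
  (\exists p\, \neg B(p,p)) \land (\forall r\, B(r,r))
Extract every quantifier outward, since the variables are now distinct and don't occur free across branches:
  \exists p\, \forall r\, (\neg B(p,p) \land B(r,r))
The quantifier \forall r sits under an even number of negations, so it remains universal.

universal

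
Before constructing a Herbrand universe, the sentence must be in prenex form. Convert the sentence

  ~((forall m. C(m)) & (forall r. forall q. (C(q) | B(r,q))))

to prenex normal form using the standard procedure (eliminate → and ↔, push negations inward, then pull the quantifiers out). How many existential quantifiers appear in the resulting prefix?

Push ¬ through the quantifiers and connectives to reach negation normal form:
  (exists m. ~C(m)) | (exists r. exists q. (~C(q) & ~B(r,q)))
Extract every quantifier outward, since the variables are now distinct and don't occur free across branches:
  exists m. exists r. exists q. (~C(m) | ~C(q) & ~B(r,q))
The prefix is exists m exists r exists q: 0 universal, 3 existential.

3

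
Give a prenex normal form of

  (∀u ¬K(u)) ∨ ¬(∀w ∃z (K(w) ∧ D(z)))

∀u ∃w ∀z (¬K(u) ∨ ¬K(w) ∨ ¬D(z))

Push ¬ through the quantifiers and connectives to reach negation normal form:
  (∀u ¬K(u)) ∨ (∃w ∀z (¬K(w) ∨ ¬D(z)))
Pull the quantifiers to the front (each side's bound variable is not free in the other side):
  ∀u ∃w ∀z (¬K(u) ∨ ¬K(w) ∨ ¬D(z))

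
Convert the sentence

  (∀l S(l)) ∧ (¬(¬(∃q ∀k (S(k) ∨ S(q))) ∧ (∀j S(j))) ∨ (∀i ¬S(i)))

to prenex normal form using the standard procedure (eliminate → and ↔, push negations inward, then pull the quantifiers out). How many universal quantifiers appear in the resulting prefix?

Drive negations inward (¬∀x A ≡ ∃x ¬A, ¬∃x A ≡ ∀x ¬A, De Morgan for ∧/∨):
  (∀l S(l)) ∧ ((∃q ∀k (S(k) ∨ S(q))) ∨ (∃j ¬S(j)) ∨ (∀i ¬S(i)))
All bound variables are already distinct, so no renaming is needed.
Extract every quantifier outward, since the variables are now distinct and don't occur free across branches:
  ∀l ∃q ∀k ∃j ∀i (S(l) ∧ (S(k) ∨ S(q) ∨ ¬S(j) ∨ ¬S(i)))
The prefix is ∀l ∃q ∀k ∃j ∀i: 3 universal, 2 existential.

3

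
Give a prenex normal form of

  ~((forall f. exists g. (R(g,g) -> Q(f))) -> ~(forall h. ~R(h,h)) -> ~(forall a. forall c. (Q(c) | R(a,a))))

Eliminate → and ↔ using ¬ and ∨.
  ~(~(forall f. exists g. (~R(g,g) | Q(f))) | ~~(forall h. ~R(h,h)) | ~(forall a. forall c. (Q(c) | R(a,a))))
Move each ¬ inward, flipping quantifiers it crosses:
  (forall f. exists g. (~R(g,g) | Q(f))) & (exists h. R(h,h)) & (forall a. forall c. (Q(c) | R(a,a)))
Finally move all quantifiers to the prefix:
  forall f. exists g. exists h. forall a. forall c. ((~R(g,g) | Q(f)) & R(h,h) & (Q(c) | R(a,a)))

forall f. exists g. exists h. forall a. forall c. ((~R(g,g) | Q(f)) & R(h,h) & (Q(c) | R(a,a)))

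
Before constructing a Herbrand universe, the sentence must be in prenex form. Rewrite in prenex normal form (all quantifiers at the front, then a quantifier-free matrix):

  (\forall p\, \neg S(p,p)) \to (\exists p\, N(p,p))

Rewrite implications/biconditionals: A → B as ¬A ∨ B.
  \neg (\forall p\, \neg S(p,p)) \lor (\exists p\, N(p,p))
Move each ¬ inward, flipping quantifiers it crosses:
  (\exists p\, S(p,p)) \lor (\exists p\, N(p,p))
Give each quantifier a distinct variable: p↦w.
  (\exists p\, S(p,p)) \lor (\exists w\, N(w,w))
Pull the quantifiers to the front (each side's bound variable is not free in the other side):
  \exists p\, \exists w\, (S(p,p) \lor N(w,w))

\exists p\, \exists w\, (S(p,p) \lor N(w,w))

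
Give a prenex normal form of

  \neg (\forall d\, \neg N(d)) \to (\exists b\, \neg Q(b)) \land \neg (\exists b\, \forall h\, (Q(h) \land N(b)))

\forall d\, \exists b\, \forall s\, \exists h\, (\neg N(d) \lor \neg Q(b) \land (\neg Q(h) \lor \neg N(s)))

Eliminate → and ↔ using ¬ and ∨.
  \neg \neg (\forall d\, \neg N(d)) \lor (\exists b\, \neg Q(b)) \land \neg (\exists b\, \forall h\, (Q(h) \land N(b)))
Push ¬ through the quantifiers and connectives to reach negation normal form:
  (\forall d\, \neg N(d)) \lor (\exists b\, \neg Q(b)) \land (\forall b\, \exists h\, (\neg Q(h) \lor \neg N(b)))
Rename bound variables to avoid capture: b↦s.
  (\forall d\, \neg N(d)) \lor (\exists b\, \neg Q(b)) \land (\forall s\, \exists h\, (\neg Q(h) \lor \neg N(s)))
Finally move all quantifiers to the prefix:
  \forall d\, \exists b\, \forall s\, \exists h\, (\neg N(d) \lor \neg Q(b) \land (\neg Q(h) \lor \neg N(s)))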